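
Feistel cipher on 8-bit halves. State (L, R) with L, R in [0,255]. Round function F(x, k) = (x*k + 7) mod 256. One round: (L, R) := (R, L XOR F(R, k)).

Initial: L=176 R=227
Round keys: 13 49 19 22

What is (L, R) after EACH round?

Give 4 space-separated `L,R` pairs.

Answer: 227,62 62,6 6,71 71,39

Derivation:
Round 1 (k=13): L=227 R=62
Round 2 (k=49): L=62 R=6
Round 3 (k=19): L=6 R=71
Round 4 (k=22): L=71 R=39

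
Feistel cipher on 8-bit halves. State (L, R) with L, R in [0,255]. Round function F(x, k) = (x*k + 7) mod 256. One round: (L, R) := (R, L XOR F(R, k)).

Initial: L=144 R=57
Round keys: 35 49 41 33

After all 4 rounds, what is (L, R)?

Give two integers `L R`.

Answer: 85 108

Derivation:
Round 1 (k=35): L=57 R=66
Round 2 (k=49): L=66 R=144
Round 3 (k=41): L=144 R=85
Round 4 (k=33): L=85 R=108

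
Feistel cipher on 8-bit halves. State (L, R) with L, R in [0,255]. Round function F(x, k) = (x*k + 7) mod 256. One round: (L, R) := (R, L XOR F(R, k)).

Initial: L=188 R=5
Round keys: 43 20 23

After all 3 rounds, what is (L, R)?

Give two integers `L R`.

Round 1 (k=43): L=5 R=98
Round 2 (k=20): L=98 R=170
Round 3 (k=23): L=170 R=47

Answer: 170 47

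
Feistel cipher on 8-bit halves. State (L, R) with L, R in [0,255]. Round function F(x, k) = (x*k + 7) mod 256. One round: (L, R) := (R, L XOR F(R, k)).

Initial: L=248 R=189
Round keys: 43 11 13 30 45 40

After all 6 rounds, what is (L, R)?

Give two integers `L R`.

Round 1 (k=43): L=189 R=62
Round 2 (k=11): L=62 R=12
Round 3 (k=13): L=12 R=157
Round 4 (k=30): L=157 R=97
Round 5 (k=45): L=97 R=137
Round 6 (k=40): L=137 R=14

Answer: 137 14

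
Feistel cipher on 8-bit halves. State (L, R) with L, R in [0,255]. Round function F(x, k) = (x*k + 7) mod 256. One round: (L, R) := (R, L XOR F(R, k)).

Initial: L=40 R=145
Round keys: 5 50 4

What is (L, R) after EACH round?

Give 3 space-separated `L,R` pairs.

Answer: 145,244 244,62 62,11

Derivation:
Round 1 (k=5): L=145 R=244
Round 2 (k=50): L=244 R=62
Round 3 (k=4): L=62 R=11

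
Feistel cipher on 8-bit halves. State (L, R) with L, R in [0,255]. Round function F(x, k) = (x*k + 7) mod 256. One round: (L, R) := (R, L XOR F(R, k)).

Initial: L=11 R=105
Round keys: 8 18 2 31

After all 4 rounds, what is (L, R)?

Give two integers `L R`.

Round 1 (k=8): L=105 R=68
Round 2 (k=18): L=68 R=166
Round 3 (k=2): L=166 R=23
Round 4 (k=31): L=23 R=118

Answer: 23 118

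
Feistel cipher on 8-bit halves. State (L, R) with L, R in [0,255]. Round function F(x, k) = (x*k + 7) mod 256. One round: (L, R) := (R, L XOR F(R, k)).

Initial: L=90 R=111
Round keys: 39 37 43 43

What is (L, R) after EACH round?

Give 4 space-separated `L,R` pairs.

Round 1 (k=39): L=111 R=170
Round 2 (k=37): L=170 R=246
Round 3 (k=43): L=246 R=243
Round 4 (k=43): L=243 R=46

Answer: 111,170 170,246 246,243 243,46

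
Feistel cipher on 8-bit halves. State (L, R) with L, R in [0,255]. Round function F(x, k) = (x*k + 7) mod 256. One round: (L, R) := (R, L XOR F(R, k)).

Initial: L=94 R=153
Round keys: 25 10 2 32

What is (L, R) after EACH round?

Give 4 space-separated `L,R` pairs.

Round 1 (k=25): L=153 R=166
Round 2 (k=10): L=166 R=26
Round 3 (k=2): L=26 R=157
Round 4 (k=32): L=157 R=189

Answer: 153,166 166,26 26,157 157,189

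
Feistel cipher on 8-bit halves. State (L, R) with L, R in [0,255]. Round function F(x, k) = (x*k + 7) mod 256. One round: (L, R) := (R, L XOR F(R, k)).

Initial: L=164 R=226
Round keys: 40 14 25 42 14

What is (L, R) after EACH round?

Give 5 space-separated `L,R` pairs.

Round 1 (k=40): L=226 R=243
Round 2 (k=14): L=243 R=179
Round 3 (k=25): L=179 R=113
Round 4 (k=42): L=113 R=34
Round 5 (k=14): L=34 R=146

Answer: 226,243 243,179 179,113 113,34 34,146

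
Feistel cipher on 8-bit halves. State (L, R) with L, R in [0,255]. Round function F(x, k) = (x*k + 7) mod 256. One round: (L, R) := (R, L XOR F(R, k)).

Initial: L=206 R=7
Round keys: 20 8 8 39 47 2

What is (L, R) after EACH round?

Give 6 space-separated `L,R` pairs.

Answer: 7,93 93,232 232,26 26,21 21,248 248,226

Derivation:
Round 1 (k=20): L=7 R=93
Round 2 (k=8): L=93 R=232
Round 3 (k=8): L=232 R=26
Round 4 (k=39): L=26 R=21
Round 5 (k=47): L=21 R=248
Round 6 (k=2): L=248 R=226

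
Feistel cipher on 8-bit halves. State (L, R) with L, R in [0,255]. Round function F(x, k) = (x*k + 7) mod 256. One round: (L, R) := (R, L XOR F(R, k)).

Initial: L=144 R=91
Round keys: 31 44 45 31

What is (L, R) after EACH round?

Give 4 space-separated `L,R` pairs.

Round 1 (k=31): L=91 R=156
Round 2 (k=44): L=156 R=140
Round 3 (k=45): L=140 R=63
Round 4 (k=31): L=63 R=36

Answer: 91,156 156,140 140,63 63,36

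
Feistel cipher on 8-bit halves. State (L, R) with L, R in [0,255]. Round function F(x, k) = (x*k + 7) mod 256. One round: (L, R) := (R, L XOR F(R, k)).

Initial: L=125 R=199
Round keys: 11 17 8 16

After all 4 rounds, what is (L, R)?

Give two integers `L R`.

Answer: 214 32

Derivation:
Round 1 (k=11): L=199 R=233
Round 2 (k=17): L=233 R=71
Round 3 (k=8): L=71 R=214
Round 4 (k=16): L=214 R=32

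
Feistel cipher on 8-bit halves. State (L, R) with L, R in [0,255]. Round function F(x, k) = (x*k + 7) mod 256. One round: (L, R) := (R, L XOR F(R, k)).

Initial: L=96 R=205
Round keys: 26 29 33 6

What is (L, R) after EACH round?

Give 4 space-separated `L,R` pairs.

Answer: 205,185 185,49 49,225 225,124

Derivation:
Round 1 (k=26): L=205 R=185
Round 2 (k=29): L=185 R=49
Round 3 (k=33): L=49 R=225
Round 4 (k=6): L=225 R=124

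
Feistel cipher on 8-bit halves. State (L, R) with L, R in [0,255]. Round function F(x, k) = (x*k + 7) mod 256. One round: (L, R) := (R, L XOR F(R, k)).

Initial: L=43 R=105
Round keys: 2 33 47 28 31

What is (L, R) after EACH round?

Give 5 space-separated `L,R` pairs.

Round 1 (k=2): L=105 R=242
Round 2 (k=33): L=242 R=80
Round 3 (k=47): L=80 R=69
Round 4 (k=28): L=69 R=195
Round 5 (k=31): L=195 R=225

Answer: 105,242 242,80 80,69 69,195 195,225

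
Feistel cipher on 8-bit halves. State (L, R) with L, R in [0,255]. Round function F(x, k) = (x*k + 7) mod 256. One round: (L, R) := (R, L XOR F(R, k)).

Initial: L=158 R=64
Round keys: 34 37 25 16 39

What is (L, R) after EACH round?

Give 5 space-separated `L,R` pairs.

Round 1 (k=34): L=64 R=25
Round 2 (k=37): L=25 R=228
Round 3 (k=25): L=228 R=82
Round 4 (k=16): L=82 R=195
Round 5 (k=39): L=195 R=238

Answer: 64,25 25,228 228,82 82,195 195,238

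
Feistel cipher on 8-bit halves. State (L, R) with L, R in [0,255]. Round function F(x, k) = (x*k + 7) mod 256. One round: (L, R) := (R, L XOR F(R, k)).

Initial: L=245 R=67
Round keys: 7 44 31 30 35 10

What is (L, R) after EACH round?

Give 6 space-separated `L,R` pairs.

Answer: 67,41 41,80 80,158 158,219 219,102 102,216

Derivation:
Round 1 (k=7): L=67 R=41
Round 2 (k=44): L=41 R=80
Round 3 (k=31): L=80 R=158
Round 4 (k=30): L=158 R=219
Round 5 (k=35): L=219 R=102
Round 6 (k=10): L=102 R=216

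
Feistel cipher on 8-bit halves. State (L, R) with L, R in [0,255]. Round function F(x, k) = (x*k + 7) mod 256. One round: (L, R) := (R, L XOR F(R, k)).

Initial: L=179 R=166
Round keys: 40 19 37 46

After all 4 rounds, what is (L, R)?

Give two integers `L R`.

Answer: 116 106

Derivation:
Round 1 (k=40): L=166 R=68
Round 2 (k=19): L=68 R=181
Round 3 (k=37): L=181 R=116
Round 4 (k=46): L=116 R=106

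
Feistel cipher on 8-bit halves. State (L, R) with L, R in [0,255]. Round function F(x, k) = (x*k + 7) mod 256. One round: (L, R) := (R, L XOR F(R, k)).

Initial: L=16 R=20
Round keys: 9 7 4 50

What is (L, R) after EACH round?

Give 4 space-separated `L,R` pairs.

Round 1 (k=9): L=20 R=171
Round 2 (k=7): L=171 R=160
Round 3 (k=4): L=160 R=44
Round 4 (k=50): L=44 R=63

Answer: 20,171 171,160 160,44 44,63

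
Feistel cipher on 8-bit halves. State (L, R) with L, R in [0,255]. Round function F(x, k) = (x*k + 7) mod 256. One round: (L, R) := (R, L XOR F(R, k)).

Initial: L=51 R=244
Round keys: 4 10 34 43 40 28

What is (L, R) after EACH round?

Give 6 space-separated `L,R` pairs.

Answer: 244,228 228,27 27,121 121,65 65,86 86,46

Derivation:
Round 1 (k=4): L=244 R=228
Round 2 (k=10): L=228 R=27
Round 3 (k=34): L=27 R=121
Round 4 (k=43): L=121 R=65
Round 5 (k=40): L=65 R=86
Round 6 (k=28): L=86 R=46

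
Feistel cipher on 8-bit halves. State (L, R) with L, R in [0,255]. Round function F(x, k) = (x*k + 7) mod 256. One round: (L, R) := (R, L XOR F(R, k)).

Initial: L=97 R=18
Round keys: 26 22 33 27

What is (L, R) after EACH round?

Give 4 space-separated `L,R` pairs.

Round 1 (k=26): L=18 R=186
Round 2 (k=22): L=186 R=17
Round 3 (k=33): L=17 R=130
Round 4 (k=27): L=130 R=172

Answer: 18,186 186,17 17,130 130,172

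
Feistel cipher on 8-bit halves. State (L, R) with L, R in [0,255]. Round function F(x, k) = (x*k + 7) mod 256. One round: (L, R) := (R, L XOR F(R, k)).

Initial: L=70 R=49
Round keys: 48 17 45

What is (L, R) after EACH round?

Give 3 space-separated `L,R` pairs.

Answer: 49,113 113,185 185,253

Derivation:
Round 1 (k=48): L=49 R=113
Round 2 (k=17): L=113 R=185
Round 3 (k=45): L=185 R=253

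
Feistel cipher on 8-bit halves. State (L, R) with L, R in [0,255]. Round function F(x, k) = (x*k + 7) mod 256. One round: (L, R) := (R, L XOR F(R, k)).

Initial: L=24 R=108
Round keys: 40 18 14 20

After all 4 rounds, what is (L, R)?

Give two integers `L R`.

Answer: 154 150

Derivation:
Round 1 (k=40): L=108 R=255
Round 2 (k=18): L=255 R=153
Round 3 (k=14): L=153 R=154
Round 4 (k=20): L=154 R=150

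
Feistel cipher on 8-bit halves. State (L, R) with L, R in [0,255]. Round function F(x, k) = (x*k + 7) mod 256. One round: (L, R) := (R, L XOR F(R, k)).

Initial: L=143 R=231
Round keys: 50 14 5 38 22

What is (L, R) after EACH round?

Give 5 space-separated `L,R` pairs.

Round 1 (k=50): L=231 R=170
Round 2 (k=14): L=170 R=180
Round 3 (k=5): L=180 R=33
Round 4 (k=38): L=33 R=89
Round 5 (k=22): L=89 R=140

Answer: 231,170 170,180 180,33 33,89 89,140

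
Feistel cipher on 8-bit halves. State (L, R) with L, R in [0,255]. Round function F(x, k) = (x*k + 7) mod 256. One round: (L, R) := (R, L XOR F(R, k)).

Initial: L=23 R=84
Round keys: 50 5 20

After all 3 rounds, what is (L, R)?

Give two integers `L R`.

Round 1 (k=50): L=84 R=120
Round 2 (k=5): L=120 R=11
Round 3 (k=20): L=11 R=155

Answer: 11 155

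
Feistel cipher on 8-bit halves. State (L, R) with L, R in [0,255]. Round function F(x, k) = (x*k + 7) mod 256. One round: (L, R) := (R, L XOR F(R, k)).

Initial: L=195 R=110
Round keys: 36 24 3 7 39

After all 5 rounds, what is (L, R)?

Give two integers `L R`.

Answer: 208 105

Derivation:
Round 1 (k=36): L=110 R=188
Round 2 (k=24): L=188 R=201
Round 3 (k=3): L=201 R=222
Round 4 (k=7): L=222 R=208
Round 5 (k=39): L=208 R=105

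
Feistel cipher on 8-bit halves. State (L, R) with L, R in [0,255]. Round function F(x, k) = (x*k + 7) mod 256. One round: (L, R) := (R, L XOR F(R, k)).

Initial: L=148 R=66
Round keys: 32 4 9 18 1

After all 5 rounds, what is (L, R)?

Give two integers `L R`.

Round 1 (k=32): L=66 R=211
Round 2 (k=4): L=211 R=17
Round 3 (k=9): L=17 R=115
Round 4 (k=18): L=115 R=12
Round 5 (k=1): L=12 R=96

Answer: 12 96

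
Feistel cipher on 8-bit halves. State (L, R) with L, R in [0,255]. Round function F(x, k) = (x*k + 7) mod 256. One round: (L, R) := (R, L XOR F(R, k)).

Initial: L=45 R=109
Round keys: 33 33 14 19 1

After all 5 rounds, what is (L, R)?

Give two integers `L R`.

Answer: 222 97

Derivation:
Round 1 (k=33): L=109 R=57
Round 2 (k=33): L=57 R=13
Round 3 (k=14): L=13 R=132
Round 4 (k=19): L=132 R=222
Round 5 (k=1): L=222 R=97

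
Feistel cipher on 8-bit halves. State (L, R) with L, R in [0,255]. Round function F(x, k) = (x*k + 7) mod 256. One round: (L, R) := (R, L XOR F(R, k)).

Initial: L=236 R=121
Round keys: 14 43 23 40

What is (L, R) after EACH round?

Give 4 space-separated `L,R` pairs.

Answer: 121,73 73,51 51,213 213,124

Derivation:
Round 1 (k=14): L=121 R=73
Round 2 (k=43): L=73 R=51
Round 3 (k=23): L=51 R=213
Round 4 (k=40): L=213 R=124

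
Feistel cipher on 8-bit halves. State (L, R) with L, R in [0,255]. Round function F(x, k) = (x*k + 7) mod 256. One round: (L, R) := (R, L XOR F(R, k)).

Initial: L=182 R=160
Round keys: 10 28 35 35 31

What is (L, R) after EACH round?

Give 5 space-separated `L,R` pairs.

Answer: 160,241 241,195 195,65 65,41 41,191

Derivation:
Round 1 (k=10): L=160 R=241
Round 2 (k=28): L=241 R=195
Round 3 (k=35): L=195 R=65
Round 4 (k=35): L=65 R=41
Round 5 (k=31): L=41 R=191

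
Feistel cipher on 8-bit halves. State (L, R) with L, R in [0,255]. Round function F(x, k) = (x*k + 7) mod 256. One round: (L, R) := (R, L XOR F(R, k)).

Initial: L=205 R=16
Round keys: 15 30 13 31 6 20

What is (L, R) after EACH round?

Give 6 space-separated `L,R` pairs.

Round 1 (k=15): L=16 R=58
Round 2 (k=30): L=58 R=195
Round 3 (k=13): L=195 R=212
Round 4 (k=31): L=212 R=112
Round 5 (k=6): L=112 R=115
Round 6 (k=20): L=115 R=115

Answer: 16,58 58,195 195,212 212,112 112,115 115,115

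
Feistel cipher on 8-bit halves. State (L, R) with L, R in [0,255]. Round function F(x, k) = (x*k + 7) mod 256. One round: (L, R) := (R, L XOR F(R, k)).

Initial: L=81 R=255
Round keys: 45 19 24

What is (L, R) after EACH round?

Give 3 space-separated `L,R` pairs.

Answer: 255,139 139,167 167,36

Derivation:
Round 1 (k=45): L=255 R=139
Round 2 (k=19): L=139 R=167
Round 3 (k=24): L=167 R=36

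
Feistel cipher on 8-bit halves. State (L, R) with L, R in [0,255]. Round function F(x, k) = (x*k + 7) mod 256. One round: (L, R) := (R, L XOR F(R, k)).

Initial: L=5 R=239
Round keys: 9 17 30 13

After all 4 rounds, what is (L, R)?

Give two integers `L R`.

Answer: 102 248

Derivation:
Round 1 (k=9): L=239 R=107
Round 2 (k=17): L=107 R=205
Round 3 (k=30): L=205 R=102
Round 4 (k=13): L=102 R=248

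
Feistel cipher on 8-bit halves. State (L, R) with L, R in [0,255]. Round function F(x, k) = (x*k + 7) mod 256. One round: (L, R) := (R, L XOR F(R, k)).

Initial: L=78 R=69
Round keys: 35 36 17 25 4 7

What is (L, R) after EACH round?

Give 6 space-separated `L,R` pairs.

Round 1 (k=35): L=69 R=56
Round 2 (k=36): L=56 R=162
Round 3 (k=17): L=162 R=241
Round 4 (k=25): L=241 R=50
Round 5 (k=4): L=50 R=62
Round 6 (k=7): L=62 R=139

Answer: 69,56 56,162 162,241 241,50 50,62 62,139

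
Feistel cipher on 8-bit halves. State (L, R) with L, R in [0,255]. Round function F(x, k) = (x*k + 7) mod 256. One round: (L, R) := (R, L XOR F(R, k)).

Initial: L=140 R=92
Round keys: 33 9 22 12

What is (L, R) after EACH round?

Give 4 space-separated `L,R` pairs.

Round 1 (k=33): L=92 R=111
Round 2 (k=9): L=111 R=178
Round 3 (k=22): L=178 R=60
Round 4 (k=12): L=60 R=101

Answer: 92,111 111,178 178,60 60,101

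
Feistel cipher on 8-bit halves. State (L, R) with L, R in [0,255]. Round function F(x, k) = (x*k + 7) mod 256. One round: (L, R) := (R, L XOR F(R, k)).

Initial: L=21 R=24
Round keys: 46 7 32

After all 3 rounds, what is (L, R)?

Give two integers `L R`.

Answer: 205 229

Derivation:
Round 1 (k=46): L=24 R=66
Round 2 (k=7): L=66 R=205
Round 3 (k=32): L=205 R=229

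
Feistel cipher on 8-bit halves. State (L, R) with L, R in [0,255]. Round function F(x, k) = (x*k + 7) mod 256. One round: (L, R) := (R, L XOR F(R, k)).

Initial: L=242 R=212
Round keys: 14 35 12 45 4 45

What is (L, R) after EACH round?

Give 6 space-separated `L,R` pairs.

Answer: 212,109 109,58 58,210 210,203 203,225 225,95

Derivation:
Round 1 (k=14): L=212 R=109
Round 2 (k=35): L=109 R=58
Round 3 (k=12): L=58 R=210
Round 4 (k=45): L=210 R=203
Round 5 (k=4): L=203 R=225
Round 6 (k=45): L=225 R=95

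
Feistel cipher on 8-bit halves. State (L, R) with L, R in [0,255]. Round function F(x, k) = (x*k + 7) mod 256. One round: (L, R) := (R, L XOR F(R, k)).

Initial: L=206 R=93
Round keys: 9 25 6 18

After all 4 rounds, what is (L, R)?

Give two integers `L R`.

Answer: 221 117

Derivation:
Round 1 (k=9): L=93 R=130
Round 2 (k=25): L=130 R=228
Round 3 (k=6): L=228 R=221
Round 4 (k=18): L=221 R=117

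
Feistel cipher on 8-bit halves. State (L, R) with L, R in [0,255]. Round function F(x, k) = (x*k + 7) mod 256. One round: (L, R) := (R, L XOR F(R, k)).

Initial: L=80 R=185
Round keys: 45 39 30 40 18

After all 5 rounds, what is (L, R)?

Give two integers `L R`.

Answer: 237 142

Derivation:
Round 1 (k=45): L=185 R=220
Round 2 (k=39): L=220 R=50
Round 3 (k=30): L=50 R=63
Round 4 (k=40): L=63 R=237
Round 5 (k=18): L=237 R=142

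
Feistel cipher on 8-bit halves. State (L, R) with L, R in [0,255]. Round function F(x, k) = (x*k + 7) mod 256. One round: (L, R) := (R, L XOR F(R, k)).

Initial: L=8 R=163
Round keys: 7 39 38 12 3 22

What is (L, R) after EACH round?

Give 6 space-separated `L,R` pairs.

Round 1 (k=7): L=163 R=116
Round 2 (k=39): L=116 R=16
Round 3 (k=38): L=16 R=19
Round 4 (k=12): L=19 R=251
Round 5 (k=3): L=251 R=235
Round 6 (k=22): L=235 R=194

Answer: 163,116 116,16 16,19 19,251 251,235 235,194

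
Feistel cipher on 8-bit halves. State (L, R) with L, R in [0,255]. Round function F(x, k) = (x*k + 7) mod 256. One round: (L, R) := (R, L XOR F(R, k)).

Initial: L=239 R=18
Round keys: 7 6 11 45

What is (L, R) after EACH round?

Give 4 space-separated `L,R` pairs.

Round 1 (k=7): L=18 R=106
Round 2 (k=6): L=106 R=145
Round 3 (k=11): L=145 R=40
Round 4 (k=45): L=40 R=158

Answer: 18,106 106,145 145,40 40,158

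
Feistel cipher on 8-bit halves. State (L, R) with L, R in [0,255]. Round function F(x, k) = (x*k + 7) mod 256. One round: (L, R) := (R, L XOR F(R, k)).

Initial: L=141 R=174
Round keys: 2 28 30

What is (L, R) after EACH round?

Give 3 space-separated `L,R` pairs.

Answer: 174,238 238,161 161,11

Derivation:
Round 1 (k=2): L=174 R=238
Round 2 (k=28): L=238 R=161
Round 3 (k=30): L=161 R=11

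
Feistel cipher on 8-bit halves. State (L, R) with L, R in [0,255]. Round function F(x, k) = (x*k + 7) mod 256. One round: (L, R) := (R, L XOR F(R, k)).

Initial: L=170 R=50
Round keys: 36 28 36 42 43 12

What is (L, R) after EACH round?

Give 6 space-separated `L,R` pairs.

Answer: 50,165 165,33 33,14 14,114 114,35 35,217

Derivation:
Round 1 (k=36): L=50 R=165
Round 2 (k=28): L=165 R=33
Round 3 (k=36): L=33 R=14
Round 4 (k=42): L=14 R=114
Round 5 (k=43): L=114 R=35
Round 6 (k=12): L=35 R=217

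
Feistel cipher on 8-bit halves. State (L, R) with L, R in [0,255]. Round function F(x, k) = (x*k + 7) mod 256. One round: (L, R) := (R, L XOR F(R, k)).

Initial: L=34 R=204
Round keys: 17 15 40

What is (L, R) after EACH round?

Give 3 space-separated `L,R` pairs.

Round 1 (k=17): L=204 R=177
Round 2 (k=15): L=177 R=170
Round 3 (k=40): L=170 R=38

Answer: 204,177 177,170 170,38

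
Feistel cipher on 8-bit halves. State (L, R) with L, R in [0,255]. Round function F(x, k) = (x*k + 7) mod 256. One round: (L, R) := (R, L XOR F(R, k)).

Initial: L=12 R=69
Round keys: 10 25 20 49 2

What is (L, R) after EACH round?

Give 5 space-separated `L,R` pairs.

Round 1 (k=10): L=69 R=181
Round 2 (k=25): L=181 R=241
Round 3 (k=20): L=241 R=110
Round 4 (k=49): L=110 R=228
Round 5 (k=2): L=228 R=161

Answer: 69,181 181,241 241,110 110,228 228,161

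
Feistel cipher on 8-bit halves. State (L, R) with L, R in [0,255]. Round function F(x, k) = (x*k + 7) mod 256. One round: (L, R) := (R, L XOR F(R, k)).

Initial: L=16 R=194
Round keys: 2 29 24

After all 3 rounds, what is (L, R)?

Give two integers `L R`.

Answer: 84 124

Derivation:
Round 1 (k=2): L=194 R=155
Round 2 (k=29): L=155 R=84
Round 3 (k=24): L=84 R=124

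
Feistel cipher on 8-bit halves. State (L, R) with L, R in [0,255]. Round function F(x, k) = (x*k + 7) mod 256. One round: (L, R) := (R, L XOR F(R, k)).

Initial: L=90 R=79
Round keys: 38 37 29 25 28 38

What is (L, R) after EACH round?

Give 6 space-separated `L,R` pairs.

Answer: 79,155 155,33 33,95 95,111 111,116 116,80

Derivation:
Round 1 (k=38): L=79 R=155
Round 2 (k=37): L=155 R=33
Round 3 (k=29): L=33 R=95
Round 4 (k=25): L=95 R=111
Round 5 (k=28): L=111 R=116
Round 6 (k=38): L=116 R=80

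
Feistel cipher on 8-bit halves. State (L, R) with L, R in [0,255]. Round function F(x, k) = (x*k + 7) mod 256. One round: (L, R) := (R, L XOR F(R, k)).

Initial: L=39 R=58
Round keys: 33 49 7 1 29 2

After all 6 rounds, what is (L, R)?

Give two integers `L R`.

Round 1 (k=33): L=58 R=166
Round 2 (k=49): L=166 R=247
Round 3 (k=7): L=247 R=110
Round 4 (k=1): L=110 R=130
Round 5 (k=29): L=130 R=175
Round 6 (k=2): L=175 R=231

Answer: 175 231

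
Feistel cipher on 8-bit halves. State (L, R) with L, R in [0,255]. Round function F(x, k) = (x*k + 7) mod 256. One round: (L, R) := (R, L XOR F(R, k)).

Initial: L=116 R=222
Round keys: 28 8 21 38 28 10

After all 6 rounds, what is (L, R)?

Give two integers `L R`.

Answer: 224 23

Derivation:
Round 1 (k=28): L=222 R=59
Round 2 (k=8): L=59 R=1
Round 3 (k=21): L=1 R=39
Round 4 (k=38): L=39 R=208
Round 5 (k=28): L=208 R=224
Round 6 (k=10): L=224 R=23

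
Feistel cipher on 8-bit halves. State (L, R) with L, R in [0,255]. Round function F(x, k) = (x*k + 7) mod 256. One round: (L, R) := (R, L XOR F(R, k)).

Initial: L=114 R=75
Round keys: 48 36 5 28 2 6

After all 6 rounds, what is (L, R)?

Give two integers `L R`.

Answer: 119 94

Derivation:
Round 1 (k=48): L=75 R=101
Round 2 (k=36): L=101 R=112
Round 3 (k=5): L=112 R=82
Round 4 (k=28): L=82 R=143
Round 5 (k=2): L=143 R=119
Round 6 (k=6): L=119 R=94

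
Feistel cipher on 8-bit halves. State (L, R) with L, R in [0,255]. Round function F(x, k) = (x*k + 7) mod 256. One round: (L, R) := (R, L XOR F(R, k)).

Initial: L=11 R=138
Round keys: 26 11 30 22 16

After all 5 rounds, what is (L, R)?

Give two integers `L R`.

Round 1 (k=26): L=138 R=0
Round 2 (k=11): L=0 R=141
Round 3 (k=30): L=141 R=141
Round 4 (k=22): L=141 R=168
Round 5 (k=16): L=168 R=10

Answer: 168 10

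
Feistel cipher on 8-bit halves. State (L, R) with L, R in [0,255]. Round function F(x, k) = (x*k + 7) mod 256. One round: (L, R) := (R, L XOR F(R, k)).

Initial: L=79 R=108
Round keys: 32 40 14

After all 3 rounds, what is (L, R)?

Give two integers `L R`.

Answer: 43 169

Derivation:
Round 1 (k=32): L=108 R=200
Round 2 (k=40): L=200 R=43
Round 3 (k=14): L=43 R=169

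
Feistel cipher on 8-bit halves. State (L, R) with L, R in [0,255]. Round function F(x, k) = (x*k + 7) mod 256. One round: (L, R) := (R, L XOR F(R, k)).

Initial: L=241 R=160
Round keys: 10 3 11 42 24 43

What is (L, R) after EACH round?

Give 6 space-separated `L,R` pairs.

Answer: 160,182 182,137 137,92 92,150 150,75 75,54

Derivation:
Round 1 (k=10): L=160 R=182
Round 2 (k=3): L=182 R=137
Round 3 (k=11): L=137 R=92
Round 4 (k=42): L=92 R=150
Round 5 (k=24): L=150 R=75
Round 6 (k=43): L=75 R=54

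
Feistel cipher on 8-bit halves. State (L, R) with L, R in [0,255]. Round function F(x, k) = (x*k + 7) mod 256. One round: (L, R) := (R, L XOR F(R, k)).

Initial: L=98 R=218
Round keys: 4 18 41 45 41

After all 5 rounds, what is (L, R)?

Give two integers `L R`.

Answer: 137 31

Derivation:
Round 1 (k=4): L=218 R=13
Round 2 (k=18): L=13 R=43
Round 3 (k=41): L=43 R=231
Round 4 (k=45): L=231 R=137
Round 5 (k=41): L=137 R=31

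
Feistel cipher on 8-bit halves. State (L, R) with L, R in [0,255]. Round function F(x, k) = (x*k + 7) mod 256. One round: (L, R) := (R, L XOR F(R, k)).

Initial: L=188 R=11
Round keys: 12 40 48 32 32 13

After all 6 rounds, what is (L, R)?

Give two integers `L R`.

Round 1 (k=12): L=11 R=55
Round 2 (k=40): L=55 R=148
Round 3 (k=48): L=148 R=240
Round 4 (k=32): L=240 R=147
Round 5 (k=32): L=147 R=151
Round 6 (k=13): L=151 R=33

Answer: 151 33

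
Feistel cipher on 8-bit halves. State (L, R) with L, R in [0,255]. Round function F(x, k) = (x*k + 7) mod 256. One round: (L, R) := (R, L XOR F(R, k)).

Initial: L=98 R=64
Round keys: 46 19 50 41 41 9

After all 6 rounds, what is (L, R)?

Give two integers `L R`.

Answer: 28 136

Derivation:
Round 1 (k=46): L=64 R=229
Round 2 (k=19): L=229 R=70
Round 3 (k=50): L=70 R=86
Round 4 (k=41): L=86 R=139
Round 5 (k=41): L=139 R=28
Round 6 (k=9): L=28 R=136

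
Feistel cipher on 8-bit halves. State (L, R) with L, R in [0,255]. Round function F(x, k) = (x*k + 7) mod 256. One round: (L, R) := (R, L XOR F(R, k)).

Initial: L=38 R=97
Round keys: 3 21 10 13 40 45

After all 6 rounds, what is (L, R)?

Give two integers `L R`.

Answer: 80 135

Derivation:
Round 1 (k=3): L=97 R=12
Round 2 (k=21): L=12 R=98
Round 3 (k=10): L=98 R=215
Round 4 (k=13): L=215 R=144
Round 5 (k=40): L=144 R=80
Round 6 (k=45): L=80 R=135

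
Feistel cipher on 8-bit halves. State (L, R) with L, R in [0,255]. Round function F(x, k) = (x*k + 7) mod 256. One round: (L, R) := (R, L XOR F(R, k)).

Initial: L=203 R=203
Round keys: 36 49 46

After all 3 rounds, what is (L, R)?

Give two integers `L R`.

Round 1 (k=36): L=203 R=88
Round 2 (k=49): L=88 R=20
Round 3 (k=46): L=20 R=199

Answer: 20 199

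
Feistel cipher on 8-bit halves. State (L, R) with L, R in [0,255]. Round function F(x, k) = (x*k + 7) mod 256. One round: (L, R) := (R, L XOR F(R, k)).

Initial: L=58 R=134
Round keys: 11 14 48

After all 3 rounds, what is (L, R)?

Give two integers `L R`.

Answer: 215 164

Derivation:
Round 1 (k=11): L=134 R=243
Round 2 (k=14): L=243 R=215
Round 3 (k=48): L=215 R=164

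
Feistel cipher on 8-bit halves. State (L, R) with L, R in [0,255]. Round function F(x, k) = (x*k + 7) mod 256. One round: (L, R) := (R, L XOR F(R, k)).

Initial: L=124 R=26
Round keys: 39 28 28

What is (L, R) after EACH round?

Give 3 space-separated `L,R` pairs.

Round 1 (k=39): L=26 R=129
Round 2 (k=28): L=129 R=57
Round 3 (k=28): L=57 R=194

Answer: 26,129 129,57 57,194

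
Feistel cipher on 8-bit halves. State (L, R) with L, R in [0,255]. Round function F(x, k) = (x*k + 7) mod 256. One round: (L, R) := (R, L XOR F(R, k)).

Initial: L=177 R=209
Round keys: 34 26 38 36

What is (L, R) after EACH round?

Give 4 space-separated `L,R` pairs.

Answer: 209,120 120,230 230,83 83,85

Derivation:
Round 1 (k=34): L=209 R=120
Round 2 (k=26): L=120 R=230
Round 3 (k=38): L=230 R=83
Round 4 (k=36): L=83 R=85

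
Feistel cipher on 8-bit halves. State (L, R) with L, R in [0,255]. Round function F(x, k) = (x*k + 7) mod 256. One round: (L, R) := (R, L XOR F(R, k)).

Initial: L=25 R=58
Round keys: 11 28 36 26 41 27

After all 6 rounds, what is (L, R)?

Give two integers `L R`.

Round 1 (k=11): L=58 R=156
Round 2 (k=28): L=156 R=45
Round 3 (k=36): L=45 R=199
Round 4 (k=26): L=199 R=16
Round 5 (k=41): L=16 R=80
Round 6 (k=27): L=80 R=103

Answer: 80 103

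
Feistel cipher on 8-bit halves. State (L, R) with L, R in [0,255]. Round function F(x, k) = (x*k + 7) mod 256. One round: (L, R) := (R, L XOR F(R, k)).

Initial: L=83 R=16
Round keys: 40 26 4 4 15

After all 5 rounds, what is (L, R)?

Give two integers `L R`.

Round 1 (k=40): L=16 R=212
Round 2 (k=26): L=212 R=159
Round 3 (k=4): L=159 R=87
Round 4 (k=4): L=87 R=252
Round 5 (k=15): L=252 R=156

Answer: 252 156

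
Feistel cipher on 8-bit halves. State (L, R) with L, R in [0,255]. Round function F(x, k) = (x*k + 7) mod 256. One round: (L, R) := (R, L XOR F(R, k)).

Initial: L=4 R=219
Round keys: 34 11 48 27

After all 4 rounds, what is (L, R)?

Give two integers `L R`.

Answer: 46 32

Derivation:
Round 1 (k=34): L=219 R=25
Round 2 (k=11): L=25 R=193
Round 3 (k=48): L=193 R=46
Round 4 (k=27): L=46 R=32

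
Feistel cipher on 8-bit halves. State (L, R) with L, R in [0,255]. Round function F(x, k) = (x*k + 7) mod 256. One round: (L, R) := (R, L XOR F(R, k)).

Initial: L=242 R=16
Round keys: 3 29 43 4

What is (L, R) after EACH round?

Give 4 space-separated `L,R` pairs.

Round 1 (k=3): L=16 R=197
Round 2 (k=29): L=197 R=72
Round 3 (k=43): L=72 R=218
Round 4 (k=4): L=218 R=39

Answer: 16,197 197,72 72,218 218,39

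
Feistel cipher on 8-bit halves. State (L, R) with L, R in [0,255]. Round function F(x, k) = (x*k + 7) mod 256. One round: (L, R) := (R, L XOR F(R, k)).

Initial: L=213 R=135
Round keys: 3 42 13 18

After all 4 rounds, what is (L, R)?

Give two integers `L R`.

Answer: 156 121

Derivation:
Round 1 (k=3): L=135 R=73
Round 2 (k=42): L=73 R=134
Round 3 (k=13): L=134 R=156
Round 4 (k=18): L=156 R=121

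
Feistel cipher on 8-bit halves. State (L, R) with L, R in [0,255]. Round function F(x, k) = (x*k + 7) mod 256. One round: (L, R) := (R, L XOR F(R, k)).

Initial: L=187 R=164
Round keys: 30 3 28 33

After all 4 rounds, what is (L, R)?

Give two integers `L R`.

Round 1 (k=30): L=164 R=132
Round 2 (k=3): L=132 R=55
Round 3 (k=28): L=55 R=143
Round 4 (k=33): L=143 R=65

Answer: 143 65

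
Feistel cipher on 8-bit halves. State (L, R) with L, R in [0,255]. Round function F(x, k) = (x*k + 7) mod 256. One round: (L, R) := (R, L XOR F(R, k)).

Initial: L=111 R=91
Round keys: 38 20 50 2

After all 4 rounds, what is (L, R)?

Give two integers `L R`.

Round 1 (k=38): L=91 R=230
Round 2 (k=20): L=230 R=164
Round 3 (k=50): L=164 R=233
Round 4 (k=2): L=233 R=125

Answer: 233 125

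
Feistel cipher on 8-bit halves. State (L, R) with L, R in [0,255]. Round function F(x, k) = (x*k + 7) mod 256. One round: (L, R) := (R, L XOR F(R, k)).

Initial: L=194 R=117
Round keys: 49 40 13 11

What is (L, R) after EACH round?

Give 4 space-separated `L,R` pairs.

Round 1 (k=49): L=117 R=174
Round 2 (k=40): L=174 R=66
Round 3 (k=13): L=66 R=207
Round 4 (k=11): L=207 R=174

Answer: 117,174 174,66 66,207 207,174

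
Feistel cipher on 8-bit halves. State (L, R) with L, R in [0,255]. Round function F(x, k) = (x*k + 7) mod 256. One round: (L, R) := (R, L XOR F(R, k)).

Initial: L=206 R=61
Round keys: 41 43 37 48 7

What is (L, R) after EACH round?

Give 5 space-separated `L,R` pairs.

Round 1 (k=41): L=61 R=2
Round 2 (k=43): L=2 R=96
Round 3 (k=37): L=96 R=229
Round 4 (k=48): L=229 R=151
Round 5 (k=7): L=151 R=205

Answer: 61,2 2,96 96,229 229,151 151,205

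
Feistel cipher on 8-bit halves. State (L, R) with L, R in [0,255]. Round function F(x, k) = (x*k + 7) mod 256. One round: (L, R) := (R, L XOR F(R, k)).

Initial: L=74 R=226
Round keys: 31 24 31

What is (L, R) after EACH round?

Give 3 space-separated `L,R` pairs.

Round 1 (k=31): L=226 R=47
Round 2 (k=24): L=47 R=141
Round 3 (k=31): L=141 R=53

Answer: 226,47 47,141 141,53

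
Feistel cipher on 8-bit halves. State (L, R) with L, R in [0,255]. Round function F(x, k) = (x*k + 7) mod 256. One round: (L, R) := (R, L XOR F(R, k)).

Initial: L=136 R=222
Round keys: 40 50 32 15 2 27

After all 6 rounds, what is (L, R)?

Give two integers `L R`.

Round 1 (k=40): L=222 R=63
Round 2 (k=50): L=63 R=139
Round 3 (k=32): L=139 R=88
Round 4 (k=15): L=88 R=164
Round 5 (k=2): L=164 R=23
Round 6 (k=27): L=23 R=208

Answer: 23 208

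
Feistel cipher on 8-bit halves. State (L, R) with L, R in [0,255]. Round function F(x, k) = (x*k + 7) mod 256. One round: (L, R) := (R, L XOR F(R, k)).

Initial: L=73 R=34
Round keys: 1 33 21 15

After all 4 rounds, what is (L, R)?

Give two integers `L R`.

Round 1 (k=1): L=34 R=96
Round 2 (k=33): L=96 R=69
Round 3 (k=21): L=69 R=208
Round 4 (k=15): L=208 R=114

Answer: 208 114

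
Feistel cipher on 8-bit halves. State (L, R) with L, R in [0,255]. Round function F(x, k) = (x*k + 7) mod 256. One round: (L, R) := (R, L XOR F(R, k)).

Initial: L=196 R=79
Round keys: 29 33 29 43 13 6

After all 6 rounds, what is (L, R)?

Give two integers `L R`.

Round 1 (k=29): L=79 R=62
Round 2 (k=33): L=62 R=74
Round 3 (k=29): L=74 R=87
Round 4 (k=43): L=87 R=238
Round 5 (k=13): L=238 R=74
Round 6 (k=6): L=74 R=45

Answer: 74 45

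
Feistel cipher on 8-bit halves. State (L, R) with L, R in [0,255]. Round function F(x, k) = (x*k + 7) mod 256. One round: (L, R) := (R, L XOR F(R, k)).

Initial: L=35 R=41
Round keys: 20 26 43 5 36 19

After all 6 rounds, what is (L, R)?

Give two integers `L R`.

Answer: 38 115

Derivation:
Round 1 (k=20): L=41 R=24
Round 2 (k=26): L=24 R=94
Round 3 (k=43): L=94 R=201
Round 4 (k=5): L=201 R=170
Round 5 (k=36): L=170 R=38
Round 6 (k=19): L=38 R=115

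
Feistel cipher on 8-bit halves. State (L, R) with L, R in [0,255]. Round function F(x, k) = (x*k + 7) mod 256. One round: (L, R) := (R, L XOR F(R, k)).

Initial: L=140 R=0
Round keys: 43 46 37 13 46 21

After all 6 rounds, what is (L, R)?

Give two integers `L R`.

Answer: 54 246

Derivation:
Round 1 (k=43): L=0 R=139
Round 2 (k=46): L=139 R=1
Round 3 (k=37): L=1 R=167
Round 4 (k=13): L=167 R=131
Round 5 (k=46): L=131 R=54
Round 6 (k=21): L=54 R=246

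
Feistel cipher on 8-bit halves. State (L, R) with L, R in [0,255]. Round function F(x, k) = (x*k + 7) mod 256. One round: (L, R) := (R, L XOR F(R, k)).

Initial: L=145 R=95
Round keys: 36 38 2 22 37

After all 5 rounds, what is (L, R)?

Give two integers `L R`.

Round 1 (k=36): L=95 R=242
Round 2 (k=38): L=242 R=172
Round 3 (k=2): L=172 R=173
Round 4 (k=22): L=173 R=73
Round 5 (k=37): L=73 R=57

Answer: 73 57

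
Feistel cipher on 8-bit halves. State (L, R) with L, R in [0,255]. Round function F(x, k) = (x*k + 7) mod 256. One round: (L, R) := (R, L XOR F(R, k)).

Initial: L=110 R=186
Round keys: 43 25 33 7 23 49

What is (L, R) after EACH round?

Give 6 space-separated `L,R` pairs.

Round 1 (k=43): L=186 R=43
Round 2 (k=25): L=43 R=128
Round 3 (k=33): L=128 R=172
Round 4 (k=7): L=172 R=59
Round 5 (k=23): L=59 R=248
Round 6 (k=49): L=248 R=68

Answer: 186,43 43,128 128,172 172,59 59,248 248,68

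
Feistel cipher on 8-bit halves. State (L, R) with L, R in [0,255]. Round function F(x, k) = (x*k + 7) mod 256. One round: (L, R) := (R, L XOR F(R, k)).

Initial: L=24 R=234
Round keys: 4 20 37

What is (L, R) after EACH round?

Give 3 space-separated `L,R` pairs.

Answer: 234,183 183,185 185,115

Derivation:
Round 1 (k=4): L=234 R=183
Round 2 (k=20): L=183 R=185
Round 3 (k=37): L=185 R=115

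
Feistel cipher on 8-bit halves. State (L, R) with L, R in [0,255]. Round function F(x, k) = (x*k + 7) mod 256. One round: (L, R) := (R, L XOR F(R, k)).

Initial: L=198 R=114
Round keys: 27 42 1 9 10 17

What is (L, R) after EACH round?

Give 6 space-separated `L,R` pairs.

Round 1 (k=27): L=114 R=203
Round 2 (k=42): L=203 R=39
Round 3 (k=1): L=39 R=229
Round 4 (k=9): L=229 R=51
Round 5 (k=10): L=51 R=224
Round 6 (k=17): L=224 R=212

Answer: 114,203 203,39 39,229 229,51 51,224 224,212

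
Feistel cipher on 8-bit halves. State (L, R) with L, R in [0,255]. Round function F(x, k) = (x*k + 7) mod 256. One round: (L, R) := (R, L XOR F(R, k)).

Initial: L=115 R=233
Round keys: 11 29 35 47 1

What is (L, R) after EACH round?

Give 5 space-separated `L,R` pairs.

Answer: 233,121 121,85 85,223 223,173 173,107

Derivation:
Round 1 (k=11): L=233 R=121
Round 2 (k=29): L=121 R=85
Round 3 (k=35): L=85 R=223
Round 4 (k=47): L=223 R=173
Round 5 (k=1): L=173 R=107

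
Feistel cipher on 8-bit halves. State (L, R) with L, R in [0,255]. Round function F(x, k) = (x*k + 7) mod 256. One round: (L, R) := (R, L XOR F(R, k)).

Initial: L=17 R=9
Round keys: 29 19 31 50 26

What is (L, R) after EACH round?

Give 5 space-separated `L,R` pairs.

Answer: 9,29 29,39 39,221 221,22 22,158

Derivation:
Round 1 (k=29): L=9 R=29
Round 2 (k=19): L=29 R=39
Round 3 (k=31): L=39 R=221
Round 4 (k=50): L=221 R=22
Round 5 (k=26): L=22 R=158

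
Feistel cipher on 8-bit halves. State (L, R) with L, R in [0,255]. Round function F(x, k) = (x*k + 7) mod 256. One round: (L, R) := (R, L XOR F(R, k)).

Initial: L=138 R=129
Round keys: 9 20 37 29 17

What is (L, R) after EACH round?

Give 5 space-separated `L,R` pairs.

Answer: 129,26 26,142 142,151 151,172 172,228

Derivation:
Round 1 (k=9): L=129 R=26
Round 2 (k=20): L=26 R=142
Round 3 (k=37): L=142 R=151
Round 4 (k=29): L=151 R=172
Round 5 (k=17): L=172 R=228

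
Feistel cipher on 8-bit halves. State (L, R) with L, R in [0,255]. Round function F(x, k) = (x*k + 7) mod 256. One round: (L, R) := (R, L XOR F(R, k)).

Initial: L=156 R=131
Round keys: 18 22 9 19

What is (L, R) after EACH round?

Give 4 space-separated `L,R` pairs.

Answer: 131,161 161,94 94,244 244,125

Derivation:
Round 1 (k=18): L=131 R=161
Round 2 (k=22): L=161 R=94
Round 3 (k=9): L=94 R=244
Round 4 (k=19): L=244 R=125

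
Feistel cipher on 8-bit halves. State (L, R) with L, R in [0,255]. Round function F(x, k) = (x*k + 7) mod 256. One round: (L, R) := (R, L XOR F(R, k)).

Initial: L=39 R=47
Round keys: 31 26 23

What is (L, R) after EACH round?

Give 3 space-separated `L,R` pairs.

Round 1 (k=31): L=47 R=159
Round 2 (k=26): L=159 R=2
Round 3 (k=23): L=2 R=170

Answer: 47,159 159,2 2,170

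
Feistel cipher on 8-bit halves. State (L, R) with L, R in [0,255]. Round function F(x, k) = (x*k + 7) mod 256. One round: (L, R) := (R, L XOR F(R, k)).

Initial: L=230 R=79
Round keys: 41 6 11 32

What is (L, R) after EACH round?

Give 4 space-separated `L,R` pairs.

Answer: 79,72 72,248 248,231 231,31

Derivation:
Round 1 (k=41): L=79 R=72
Round 2 (k=6): L=72 R=248
Round 3 (k=11): L=248 R=231
Round 4 (k=32): L=231 R=31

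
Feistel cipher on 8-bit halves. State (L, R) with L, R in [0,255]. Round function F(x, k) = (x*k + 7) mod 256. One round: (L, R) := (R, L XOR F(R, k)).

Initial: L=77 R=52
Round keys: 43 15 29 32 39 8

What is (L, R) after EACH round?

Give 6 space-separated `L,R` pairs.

Answer: 52,142 142,109 109,238 238,170 170,3 3,181

Derivation:
Round 1 (k=43): L=52 R=142
Round 2 (k=15): L=142 R=109
Round 3 (k=29): L=109 R=238
Round 4 (k=32): L=238 R=170
Round 5 (k=39): L=170 R=3
Round 6 (k=8): L=3 R=181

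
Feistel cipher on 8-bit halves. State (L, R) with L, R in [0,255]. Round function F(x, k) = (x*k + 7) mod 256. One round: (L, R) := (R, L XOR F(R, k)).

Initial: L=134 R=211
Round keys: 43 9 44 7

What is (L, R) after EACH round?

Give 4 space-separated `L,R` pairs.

Round 1 (k=43): L=211 R=254
Round 2 (k=9): L=254 R=38
Round 3 (k=44): L=38 R=113
Round 4 (k=7): L=113 R=56

Answer: 211,254 254,38 38,113 113,56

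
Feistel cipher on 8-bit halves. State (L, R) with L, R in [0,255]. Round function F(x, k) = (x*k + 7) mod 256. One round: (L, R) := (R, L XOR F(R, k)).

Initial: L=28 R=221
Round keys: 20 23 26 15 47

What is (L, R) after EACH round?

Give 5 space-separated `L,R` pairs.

Round 1 (k=20): L=221 R=87
Round 2 (k=23): L=87 R=5
Round 3 (k=26): L=5 R=222
Round 4 (k=15): L=222 R=12
Round 5 (k=47): L=12 R=229

Answer: 221,87 87,5 5,222 222,12 12,229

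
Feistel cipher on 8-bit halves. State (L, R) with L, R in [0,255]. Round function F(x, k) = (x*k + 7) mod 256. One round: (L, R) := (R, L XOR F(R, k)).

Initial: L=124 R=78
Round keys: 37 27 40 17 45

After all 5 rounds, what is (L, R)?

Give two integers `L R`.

Round 1 (k=37): L=78 R=49
Round 2 (k=27): L=49 R=124
Round 3 (k=40): L=124 R=86
Round 4 (k=17): L=86 R=193
Round 5 (k=45): L=193 R=162

Answer: 193 162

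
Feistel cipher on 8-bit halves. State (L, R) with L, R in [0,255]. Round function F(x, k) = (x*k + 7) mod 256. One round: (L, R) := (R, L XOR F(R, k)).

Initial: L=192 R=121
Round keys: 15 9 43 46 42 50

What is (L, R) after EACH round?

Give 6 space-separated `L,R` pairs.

Answer: 121,222 222,172 172,53 53,33 33,68 68,110

Derivation:
Round 1 (k=15): L=121 R=222
Round 2 (k=9): L=222 R=172
Round 3 (k=43): L=172 R=53
Round 4 (k=46): L=53 R=33
Round 5 (k=42): L=33 R=68
Round 6 (k=50): L=68 R=110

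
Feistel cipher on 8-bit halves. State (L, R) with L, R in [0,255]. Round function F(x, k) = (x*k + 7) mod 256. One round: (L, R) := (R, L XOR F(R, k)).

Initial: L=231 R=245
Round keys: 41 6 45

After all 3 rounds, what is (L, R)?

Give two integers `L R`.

Answer: 44 96

Derivation:
Round 1 (k=41): L=245 R=163
Round 2 (k=6): L=163 R=44
Round 3 (k=45): L=44 R=96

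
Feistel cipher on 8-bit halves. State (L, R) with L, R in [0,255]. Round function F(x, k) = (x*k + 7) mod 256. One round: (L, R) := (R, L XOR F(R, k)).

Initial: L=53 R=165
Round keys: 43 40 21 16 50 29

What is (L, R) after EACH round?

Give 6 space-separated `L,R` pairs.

Round 1 (k=43): L=165 R=139
Round 2 (k=40): L=139 R=26
Round 3 (k=21): L=26 R=162
Round 4 (k=16): L=162 R=61
Round 5 (k=50): L=61 R=83
Round 6 (k=29): L=83 R=83

Answer: 165,139 139,26 26,162 162,61 61,83 83,83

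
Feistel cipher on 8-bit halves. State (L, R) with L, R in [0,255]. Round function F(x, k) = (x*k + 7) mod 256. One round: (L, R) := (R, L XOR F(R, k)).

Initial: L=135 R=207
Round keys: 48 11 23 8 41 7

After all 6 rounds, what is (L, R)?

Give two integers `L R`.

Round 1 (k=48): L=207 R=80
Round 2 (k=11): L=80 R=184
Round 3 (k=23): L=184 R=223
Round 4 (k=8): L=223 R=71
Round 5 (k=41): L=71 R=185
Round 6 (k=7): L=185 R=81

Answer: 185 81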